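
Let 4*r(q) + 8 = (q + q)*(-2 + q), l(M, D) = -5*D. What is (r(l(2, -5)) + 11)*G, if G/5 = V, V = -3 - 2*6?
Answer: -44475/2 ≈ -22238.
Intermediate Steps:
V = -15 (V = -3 - 12 = -15)
G = -75 (G = 5*(-15) = -75)
r(q) = -2 + q*(-2 + q)/2 (r(q) = -2 + ((q + q)*(-2 + q))/4 = -2 + ((2*q)*(-2 + q))/4 = -2 + (2*q*(-2 + q))/4 = -2 + q*(-2 + q)/2)
(r(l(2, -5)) + 11)*G = ((-2 + (-5*(-5))**2/2 - (-5)*(-5)) + 11)*(-75) = ((-2 + (1/2)*25**2 - 1*25) + 11)*(-75) = ((-2 + (1/2)*625 - 25) + 11)*(-75) = ((-2 + 625/2 - 25) + 11)*(-75) = (571/2 + 11)*(-75) = (593/2)*(-75) = -44475/2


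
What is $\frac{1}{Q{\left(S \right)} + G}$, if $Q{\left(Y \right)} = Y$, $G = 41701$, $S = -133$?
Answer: $\frac{1}{41568} \approx 2.4057 \cdot 10^{-5}$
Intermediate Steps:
$\frac{1}{Q{\left(S \right)} + G} = \frac{1}{-133 + 41701} = \frac{1}{41568}$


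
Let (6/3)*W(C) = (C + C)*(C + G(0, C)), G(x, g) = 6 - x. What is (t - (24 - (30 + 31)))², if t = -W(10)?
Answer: 15129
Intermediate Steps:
W(C) = C*(6 + C) (W(C) = ((C + C)*(C + (6 - 1*0)))/2 = ((2*C)*(C + (6 + 0)))/2 = ((2*C)*(C + 6))/2 = ((2*C)*(6 + C))/2 = (2*C*(6 + C))/2 = C*(6 + C))
t = -160 (t = -10*(6 + 10) = -10*16 = -1*160 = -160)
(t - (24 - (30 + 31)))² = (-160 - (24 - (30 + 31)))² = (-160 - (24 - 1*61))² = (-160 - (24 - 61))² = (-160 - 1*(-37))² = (-160 + 37)² = (-123)² = 15129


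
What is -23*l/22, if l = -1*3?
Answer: 69/22 ≈ 3.1364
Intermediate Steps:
l = -3
-23*l/22 = -23*(-3)/22 = 69*(1/22) = 69/22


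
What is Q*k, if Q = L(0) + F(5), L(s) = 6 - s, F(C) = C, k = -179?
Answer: -1969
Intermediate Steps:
Q = 11 (Q = (6 - 1*0) + 5 = (6 + 0) + 5 = 6 + 5 = 11)
Q*k = 11*(-179) = -1969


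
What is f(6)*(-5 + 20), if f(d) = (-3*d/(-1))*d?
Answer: 1620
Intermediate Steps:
f(d) = 3*d² (f(d) = (-3*d*(-1))*d = (-(-3)*d)*d = (3*d)*d = 3*d²)
f(6)*(-5 + 20) = (3*6²)*(-5 + 20) = (3*36)*15 = 108*15 = 1620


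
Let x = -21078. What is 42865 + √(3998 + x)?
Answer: 42865 + 2*I*√4270 ≈ 42865.0 + 130.69*I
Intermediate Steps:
42865 + √(3998 + x) = 42865 + √(3998 - 21078) = 42865 + √(-17080) = 42865 + 2*I*√4270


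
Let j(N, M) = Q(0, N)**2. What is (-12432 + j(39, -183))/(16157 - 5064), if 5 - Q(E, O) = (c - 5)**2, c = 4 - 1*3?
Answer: -12311/11093 ≈ -1.1098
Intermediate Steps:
c = 1 (c = 4 - 3 = 1)
Q(E, O) = -11 (Q(E, O) = 5 - (1 - 5)**2 = 5 - 1*(-4)**2 = 5 - 1*16 = 5 - 16 = -11)
j(N, M) = 121 (j(N, M) = (-11)**2 = 121)
(-12432 + j(39, -183))/(16157 - 5064) = (-12432 + 121)/(16157 - 5064) = -12311/11093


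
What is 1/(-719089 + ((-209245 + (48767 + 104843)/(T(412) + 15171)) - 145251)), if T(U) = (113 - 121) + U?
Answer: -3115/3344186553 ≈ -9.3147e-7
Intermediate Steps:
T(U) = -8 + U
1/(-719089 + ((-209245 + (48767 + 104843)/(T(412) + 15171)) - 145251)) = 1/(-719089 + ((-209245 + (48767 + 104843)/((-8 + 412) + 15171)) - 145251)) = 1/(-719089 + ((-209245 + 153610/(404 + 15171)) - 145251)) = 1/(-719089 + ((-209245 + 153610/15575) - 145251)) = 1/(-719089 + ((-209245 + 153610*(1/15575)) - 145251)) = 1/(-719089 + ((-209245 + 30722/3115) - 145251)) = 1/(-719089 + (-651767453/3115 - 145251)) = 1/(-719089 - 1104224318/3115) = 1/(-3344186553/3115) = -3115/3344186553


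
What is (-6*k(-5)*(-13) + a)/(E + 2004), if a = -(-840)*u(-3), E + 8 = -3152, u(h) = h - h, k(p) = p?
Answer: 195/578 ≈ 0.33737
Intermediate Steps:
u(h) = 0
E = -3160 (E = -8 - 3152 = -3160)
a = 0 (a = -(-840)*0 = -210*0 = 0)
(-6*k(-5)*(-13) + a)/(E + 2004) = (-6*(-5)*(-13) + 0)/(-3160 + 2004) = (30*(-13) + 0)/(-1156) = (-390 + 0)*(-1/1156) = -390*(-1/1156) = 195/578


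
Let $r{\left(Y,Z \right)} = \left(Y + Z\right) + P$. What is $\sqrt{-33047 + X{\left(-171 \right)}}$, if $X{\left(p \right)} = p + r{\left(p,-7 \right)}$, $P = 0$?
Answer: $22 i \sqrt{69} \approx 182.75 i$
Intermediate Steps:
$r{\left(Y,Z \right)} = Y + Z$ ($r{\left(Y,Z \right)} = \left(Y + Z\right) + 0 = Y + Z$)
$X{\left(p \right)} = -7 + 2 p$ ($X{\left(p \right)} = p + \left(p - 7\right) = p + \left(-7 + p\right) = -7 + 2 p$)
$\sqrt{-33047 + X{\left(-171 \right)}} = \sqrt{-33047 + \left(-7 + 2 \left(-171\right)\right)} = \sqrt{-33047 - 349} = \sqrt{-33396} = 22 i \sqrt{69}$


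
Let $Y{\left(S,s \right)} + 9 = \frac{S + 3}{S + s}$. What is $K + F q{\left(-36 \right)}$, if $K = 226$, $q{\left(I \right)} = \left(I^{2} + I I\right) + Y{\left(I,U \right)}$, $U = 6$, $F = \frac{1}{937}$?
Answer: $\frac{2143461}{9370} \approx 228.76$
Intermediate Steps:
$F = \frac{1}{937} \approx 0.0010672$
$Y{\left(S,s \right)} = -9 + \frac{3 + S}{S + s}$ ($Y{\left(S,s \right)} = -9 + \frac{S + 3}{S + s} = -9 + \frac{3 + S}{S + s}$)
$q{\left(I \right)} = 2 I^{2} + \frac{-51 - 8 I}{6 + I}$ ($q{\left(I \right)} = \left(I^{2} + I I\right) + \frac{3 - 54 - 8 I}{I + 6} = \left(I^{2} + I^{2}\right) + \frac{3 - 54 - 8 I}{6 + I} = 2 I^{2} + \frac{-51 - 8 I}{6 + I}$)
$K + F q{\left(-36 \right)} = 226 + \frac{\frac{1}{6 - 36} \left(-51 - -288 + 2 \left(-36\right)^{2} \left(6 - 36\right)\right)}{937} = 226 + \frac{\frac{1}{-30} \left(-51 + 288 + 2 \cdot 1296 \left(-30\right)\right)}{937} = 226 + \frac{\left(- \frac{1}{30}\right) \left(-51 + 288 - 77760\right)}{937} = 226 + \frac{\left(- \frac{1}{30}\right) \left(-77523\right)}{937} = 226 + \frac{1}{937} \cdot \frac{25841}{10} = 226 + \frac{25841}{9370} = \frac{2143461}{9370}$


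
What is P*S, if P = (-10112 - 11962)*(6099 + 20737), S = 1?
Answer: -592377864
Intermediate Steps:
P = -592377864 (P = -22074*26836 = -592377864)
P*S = -592377864*1 = -592377864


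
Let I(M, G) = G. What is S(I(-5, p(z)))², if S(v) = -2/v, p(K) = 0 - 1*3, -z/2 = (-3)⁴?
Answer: 4/9 ≈ 0.44444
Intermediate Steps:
z = -162 (z = -2*(-3)⁴ = -2*81 = -162)
p(K) = -3 (p(K) = 0 - 3 = -3)
S(I(-5, p(z)))² = (-2/(-3))² = (-2*(-⅓))² = (⅔)² = 4/9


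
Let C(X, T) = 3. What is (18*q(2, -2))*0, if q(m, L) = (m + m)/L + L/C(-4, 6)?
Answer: 0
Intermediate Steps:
q(m, L) = L/3 + 2*m/L (q(m, L) = (m + m)/L + L/3 = (2*m)/L + L*(⅓) = 2*m/L + L/3 = L/3 + 2*m/L)
(18*q(2, -2))*0 = (18*((⅓)*(-2) + 2*2/(-2)))*0 = (18*(-⅔ + 2*2*(-½)))*0 = (18*(-⅔ - 2))*0 = (18*(-8/3))*0 = -48*0 = 0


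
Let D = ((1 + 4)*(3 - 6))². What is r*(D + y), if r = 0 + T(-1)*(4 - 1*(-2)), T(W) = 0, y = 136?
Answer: 0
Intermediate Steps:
r = 0 (r = 0 + 0*(4 - 1*(-2)) = 0 + 0*(4 + 2) = 0 + 0*6 = 0 + 0 = 0)
D = 225 (D = (5*(-3))² = (-15)² = 225)
r*(D + y) = 0*(225 + 136) = 0*361 = 0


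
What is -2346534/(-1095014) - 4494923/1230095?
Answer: -1017771936596/673485623165 ≈ -1.5112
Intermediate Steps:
-2346534/(-1095014) - 4494923/1230095 = -2346534*(-1/1095014) - 4494923*1/1230095 = 1173267/547507 - 4494923/1230095 = -1017771936596/673485623165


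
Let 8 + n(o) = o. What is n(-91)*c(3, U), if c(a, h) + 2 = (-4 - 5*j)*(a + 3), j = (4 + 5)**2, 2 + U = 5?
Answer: 243144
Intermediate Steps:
U = 3 (U = -2 + 5 = 3)
j = 81 (j = 9**2 = 81)
n(o) = -8 + o
c(a, h) = -1229 - 409*a (c(a, h) = -2 + (-4 - 5*81)*(a + 3) = -2 + (-4 - 405)*(3 + a) = -2 - 409*(3 + a) = -2 + (-1227 - 409*a) = -1229 - 409*a)
n(-91)*c(3, U) = (-8 - 91)*(-1229 - 409*3) = -99*(-1229 - 1227) = -99*(-2456) = 243144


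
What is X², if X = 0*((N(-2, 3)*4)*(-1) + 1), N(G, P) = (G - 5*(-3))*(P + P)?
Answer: 0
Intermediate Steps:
N(G, P) = 2*P*(15 + G) (N(G, P) = (G + 15)*(2*P) = (15 + G)*(2*P) = 2*P*(15 + G))
X = 0 (X = 0*(((2*3*(15 - 2))*4)*(-1) + 1) = 0*(((2*3*13)*4)*(-1) + 1) = 0*((78*4)*(-1) + 1) = 0*(312*(-1) + 1) = 0*(-312 + 1) = 0*(-311) = 0)
X² = 0² = 0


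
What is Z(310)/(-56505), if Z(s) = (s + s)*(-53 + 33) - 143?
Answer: 4181/18835 ≈ 0.22198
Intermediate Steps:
Z(s) = -143 - 40*s (Z(s) = (2*s)*(-20) - 143 = -40*s - 143 = -143 - 40*s)
Z(310)/(-56505) = (-143 - 40*310)/(-56505) = (-143 - 12400)*(-1/56505) = -12543*(-1/56505) = 4181/18835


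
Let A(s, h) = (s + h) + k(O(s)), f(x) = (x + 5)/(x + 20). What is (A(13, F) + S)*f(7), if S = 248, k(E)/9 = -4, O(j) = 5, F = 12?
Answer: 316/3 ≈ 105.33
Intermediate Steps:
f(x) = (5 + x)/(20 + x)
k(E) = -36 (k(E) = 9*(-4) = -36)
A(s, h) = -36 + h + s (A(s, h) = (s + h) - 36 = (h + s) - 36 = -36 + h + s)
(A(13, F) + S)*f(7) = ((-36 + 12 + 13) + 248)*((5 + 7)/(20 + 7)) = (-11 + 248)*(12/27) = 237*((1/27)*12) = 237*(4/9) = 316/3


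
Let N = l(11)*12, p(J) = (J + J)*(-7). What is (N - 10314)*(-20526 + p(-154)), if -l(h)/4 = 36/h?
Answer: 192353940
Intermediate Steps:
l(h) = -144/h
p(J) = -14*J (p(J) = (2*J)*(-7) = -14*J)
N = -1728/11 (N = -144/11*12 = -1728/11 ≈ -157.09)
(N - 10314)*(-20526 + p(-154)) = (-1728/11 - 10314)*(-20526 - 14*(-154)) = -115182*(-20526 + 2156)/11 = -115182/11*(-18370) = 192353940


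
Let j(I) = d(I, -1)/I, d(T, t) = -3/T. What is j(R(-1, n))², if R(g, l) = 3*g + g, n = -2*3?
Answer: 9/256 ≈ 0.035156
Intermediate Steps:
n = -6
R(g, l) = 4*g
j(I) = -3/I² (j(I) = (-3/I)/I = -3/I²)
j(R(-1, n))² = (-3/(4*(-1))²)² = (-3/(-4)²)² = (-3*1/16)² = (-3/16)² = 9/256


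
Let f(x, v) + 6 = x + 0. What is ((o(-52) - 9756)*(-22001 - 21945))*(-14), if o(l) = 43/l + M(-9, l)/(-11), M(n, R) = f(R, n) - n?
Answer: -858012668527/143 ≈ -6.0001e+9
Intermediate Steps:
f(x, v) = -6 + x (f(x, v) = -6 + (x + 0) = -6 + x)
M(n, R) = -6 + R - n (M(n, R) = (-6 + R) - n = -6 + R - n)
o(l) = -3/11 + 43/l - l/11 (o(l) = 43/l + (-6 + l - 1*(-9))/(-11) = 43/l + (-6 + l + 9)*(-1/11) = 43/l + (3 + l)*(-1/11) = 43/l + (-3/11 - l/11) = -3/11 + 43/l - l/11)
((o(-52) - 9756)*(-22001 - 21945))*(-14) = (((1/11)*(473 - 1*(-52)*(3 - 52))/(-52) - 9756)*(-22001 - 21945))*(-14) = (((1/11)*(-1/52)*(473 - 1*(-52)*(-49)) - 9756)*(-43946))*(-14) = (((1/11)*(-1/52)*(473 - 2548) - 9756)*(-43946))*(-14) = (((1/11)*(-1/52)*(-2075) - 9756)*(-43946))*(-14) = ((2075/572 - 9756)*(-43946))*(-14) = -5578357/572*(-43946)*(-14) = (122573238361/286)*(-14) = -858012668527/143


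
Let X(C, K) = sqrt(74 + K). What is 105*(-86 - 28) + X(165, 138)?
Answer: -11970 + 2*sqrt(53) ≈ -11955.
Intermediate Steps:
105*(-86 - 28) + X(165, 138) = 105*(-86 - 28) + sqrt(74 + 138) = 105*(-114) + sqrt(212) = -11970 + 2*sqrt(53)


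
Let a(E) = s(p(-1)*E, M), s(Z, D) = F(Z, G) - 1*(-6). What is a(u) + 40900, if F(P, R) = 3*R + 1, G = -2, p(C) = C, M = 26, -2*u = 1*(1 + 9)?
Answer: 40901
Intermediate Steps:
u = -5 (u = -(1 + 9)/2 = -10/2 = -½*10 = -5)
F(P, R) = 1 + 3*R
s(Z, D) = 1 (s(Z, D) = (1 + 3*(-2)) - 1*(-6) = (1 - 6) + 6 = -5 + 6 = 1)
a(E) = 1
a(u) + 40900 = 1 + 40900 = 40901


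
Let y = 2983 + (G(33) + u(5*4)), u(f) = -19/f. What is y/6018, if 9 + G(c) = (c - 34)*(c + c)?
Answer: 58141/120360 ≈ 0.48306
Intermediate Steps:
G(c) = -9 + 2*c*(-34 + c) (G(c) = -9 + (c - 34)*(c + c) = -9 + (-34 + c)*(2*c) = -9 + 2*c*(-34 + c))
y = 58141/20 (y = 2983 + ((-9 - 68*33 + 2*33²) - 19/(5*4)) = 2983 + ((-9 - 2244 + 2*1089) - 19/20) = 2983 + ((-9 - 2244 + 2178) - 19*1/20) = 2983 + (-75 - 19/20) = 2983 - 1519/20 = 58141/20 ≈ 2907.1)
y/6018 = (58141/20)/6018 = (58141/20)*(1/6018) = 58141/120360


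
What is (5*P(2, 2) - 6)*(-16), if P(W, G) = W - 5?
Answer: 336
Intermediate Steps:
P(W, G) = -5 + W
(5*P(2, 2) - 6)*(-16) = (5*(-5 + 2) - 6)*(-16) = (5*(-3) - 6)*(-16) = (-15 - 6)*(-16) = -21*(-16) = 336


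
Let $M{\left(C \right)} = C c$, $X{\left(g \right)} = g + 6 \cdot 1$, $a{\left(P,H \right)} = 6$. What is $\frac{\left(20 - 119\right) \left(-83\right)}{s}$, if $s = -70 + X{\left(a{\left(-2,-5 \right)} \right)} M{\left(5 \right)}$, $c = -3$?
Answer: $- \frac{8217}{250} \approx -32.868$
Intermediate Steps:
$X{\left(g \right)} = 6 + g$ ($X{\left(g \right)} = g + 6 = 6 + g$)
$M{\left(C \right)} = - 3 C$ ($M{\left(C \right)} = C \left(-3\right) = - 3 C$)
$s = -250$ ($s = -70 + \left(6 + 6\right) \left(\left(-3\right) 5\right) = -70 + 12 \left(-15\right) = -70 - 180 = -250$)
$\frac{\left(20 - 119\right) \left(-83\right)}{s} = \frac{\left(20 - 119\right) \left(-83\right)}{-250} = \left(-99\right) \left(-83\right) \left(- \frac{1}{250}\right) = 8217 \left(- \frac{1}{250}\right) = - \frac{8217}{250}$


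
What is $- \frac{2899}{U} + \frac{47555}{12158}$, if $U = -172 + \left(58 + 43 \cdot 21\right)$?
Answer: $\frac{2274853}{9592662} \approx 0.23715$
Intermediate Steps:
$U = 789$ ($U = -172 + \left(58 + 903\right) = -172 + 961 = 789$)
$- \frac{2899}{U} + \frac{47555}{12158} = - \frac{2899}{789} + \frac{47555}{12158} = \frac{2274853}{9592662}$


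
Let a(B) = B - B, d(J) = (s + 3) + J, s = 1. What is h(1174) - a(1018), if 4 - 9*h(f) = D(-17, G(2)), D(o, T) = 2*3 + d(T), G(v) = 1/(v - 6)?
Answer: -23/36 ≈ -0.63889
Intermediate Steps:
d(J) = 4 + J (d(J) = (1 + 3) + J = 4 + J)
G(v) = 1/(-6 + v)
a(B) = 0
D(o, T) = 10 + T (D(o, T) = 2*3 + (4 + T) = 6 + (4 + T) = 10 + T)
h(f) = -23/36 (h(f) = 4/9 - (10 + 1/(-6 + 2))/9 = 4/9 - (10 + 1/(-4))/9 = 4/9 - (10 - ¼)/9 = 4/9 - ⅑*39/4 = 4/9 - 13/12 = -23/36)
h(1174) - a(1018) = -23/36 - 1*0 = -23/36 + 0 = -23/36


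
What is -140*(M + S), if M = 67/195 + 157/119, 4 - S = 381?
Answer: 34838788/663 ≈ 52547.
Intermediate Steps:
S = -377 (S = 4 - 1*381 = 4 - 381 = -377)
M = 38588/23205 (M = 67*(1/195) + 157*(1/119) = 67/195 + 157/119 = 38588/23205 ≈ 1.6629)
-140*(M + S) = -140*(38588/23205 - 377) = -140*(-8709697/23205) = 34838788/663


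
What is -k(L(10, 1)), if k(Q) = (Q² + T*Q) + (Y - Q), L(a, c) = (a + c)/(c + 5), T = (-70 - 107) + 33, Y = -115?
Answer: 13589/36 ≈ 377.47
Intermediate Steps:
T = -144 (T = -177 + 33 = -144)
L(a, c) = (a + c)/(5 + c)
k(Q) = -115 + Q² - 145*Q (k(Q) = (Q² - 144*Q) + (-115 - Q) = -115 + Q² - 145*Q)
-k(L(10, 1)) = -(-115 + ((10 + 1)/(5 + 1))² - 145*(10 + 1)/(5 + 1)) = -(-115 + (11/6)² - 145*11/6) = -(-115 + 121/36 - 1595/6) = -1*(-13589/36) = 13589/36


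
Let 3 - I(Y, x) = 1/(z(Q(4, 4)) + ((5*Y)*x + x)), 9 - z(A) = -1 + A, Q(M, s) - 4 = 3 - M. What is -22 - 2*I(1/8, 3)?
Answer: -2644/95 ≈ -27.832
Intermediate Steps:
Q(M, s) = 7 - M (Q(M, s) = 4 + (3 - M) = 7 - M)
z(A) = 10 - A (z(A) = 9 - (-1 + A) = 9 + (1 - A) = 10 - A)
I(Y, x) = 3 - 1/(7 + x + 5*Y*x) (I(Y, x) = 3 - 1/((10 - (7 - 1*4)) + ((5*Y)*x + x)) = 3 - 1/((10 - (7 - 4)) + (5*Y*x + x)) = 3 - 1/((10 - 1*3) + (x + 5*Y*x)) = 3 - 1/((10 - 3) + (x + 5*Y*x)) = 3 - 1/(7 + (x + 5*Y*x)) = 3 - 1/(7 + x + 5*Y*x))
-22 - 2*I(1/8, 3) = -22 - 2*(20 + 3*3 + 15*3/8)/(7 + 3 + 5*3/8) = -22 - 2*(20 + 9 + 15*(1/8)*3)/(7 + 3 + 5*(1/8)*3) = -22 - 2*(20 + 9 + 45/8)/(7 + 3 + 15/8) = -22 - 2*277/(95/8*8) = -22 - 16*277/(95*8) = -22 - 2*277/95 = -22 - 554/95 = -2644/95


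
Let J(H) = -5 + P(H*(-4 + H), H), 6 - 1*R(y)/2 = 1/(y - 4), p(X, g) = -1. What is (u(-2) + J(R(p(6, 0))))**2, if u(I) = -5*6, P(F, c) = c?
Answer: 12769/25 ≈ 510.76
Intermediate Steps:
u(I) = -30
R(y) = 12 - 2/(-4 + y) (R(y) = 12 - 2/(y - 4) = 12 - 2/(-4 + y))
J(H) = -5 + H
(u(-2) + J(R(p(6, 0))))**2 = (-30 + (-5 + 2*(-25 + 6*(-1))/(-4 - 1)))**2 = (-30 + (-5 + 2*(-25 - 6)/(-5)))**2 = (-30 + (-5 + 2*(-1/5)*(-31)))**2 = (-30 + (-5 + 62/5))**2 = (-30 + 37/5)**2 = (-113/5)**2 = 12769/25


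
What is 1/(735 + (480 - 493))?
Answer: 1/722 ≈ 0.0013850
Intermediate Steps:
1/(735 + (480 - 493)) = 1/(735 - 13) = 1/722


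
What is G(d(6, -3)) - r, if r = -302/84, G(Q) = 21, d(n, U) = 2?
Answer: 1033/42 ≈ 24.595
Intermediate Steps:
r = -151/42 (r = -302*1/84 = -151/42 ≈ -3.5952)
G(d(6, -3)) - r = 21 - 1*(-151/42) = 21 + 151/42 = 1033/42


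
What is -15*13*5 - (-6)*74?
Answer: -531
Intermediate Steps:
-15*13*5 - (-6)*74 = -195*5 - 1*(-444) = -975 + 444 = -531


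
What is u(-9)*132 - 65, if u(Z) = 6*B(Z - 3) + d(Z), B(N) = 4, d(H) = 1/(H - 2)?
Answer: 3091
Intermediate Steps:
d(H) = 1/(-2 + H)
u(Z) = 24 + 1/(-2 + Z) (u(Z) = 6*4 + 1/(-2 + Z) = 24 + 1/(-2 + Z))
u(-9)*132 - 65 = ((-47 + 24*(-9))/(-2 - 9))*132 - 65 = ((-47 - 216)/(-11))*132 - 65 = -1/11*(-263)*132 - 65 = (263/11)*132 - 65 = 3156 - 65 = 3091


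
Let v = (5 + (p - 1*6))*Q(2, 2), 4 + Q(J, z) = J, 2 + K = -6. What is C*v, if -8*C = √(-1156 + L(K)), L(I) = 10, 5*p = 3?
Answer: -I*√1146/10 ≈ -3.3853*I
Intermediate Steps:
K = -8 (K = -2 - 6 = -8)
Q(J, z) = -4 + J
p = ⅗ (p = (⅕)*3 = ⅗ ≈ 0.60000)
v = ⅘ (v = (5 + (⅗ - 1*6))*(-4 + 2) = (5 + (⅗ - 6))*(-2) = (5 - 27/5)*(-2) = -⅖*(-2) = ⅘ ≈ 0.80000)
C = -I*√1146/8 (C = -√(-1156 + 10)/8 = -I*√1146/8 ≈ -4.2316*I)
C*v = -I*√1146/8*(⅘) = -I*√1146/10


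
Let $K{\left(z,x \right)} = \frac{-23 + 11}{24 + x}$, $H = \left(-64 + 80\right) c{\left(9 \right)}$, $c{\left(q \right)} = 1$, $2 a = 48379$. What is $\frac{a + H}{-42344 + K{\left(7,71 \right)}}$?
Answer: $- \frac{4599045}{8045384} \approx -0.57164$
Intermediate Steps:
$a = \frac{48379}{2}$ ($a = \frac{1}{2} \cdot 48379 = \frac{48379}{2} \approx 24190.0$)
$H = 16$ ($H = \left(-64 + 80\right) 1 = 16 \cdot 1 = 16$)
$K{\left(z,x \right)} = - \frac{12}{24 + x}$
$\frac{a + H}{-42344 + K{\left(7,71 \right)}} = \frac{\frac{48379}{2} + 16}{-42344 - \frac{12}{24 + 71}} = \frac{48411}{2 \left(-42344 - \frac{12}{95}\right)} = \frac{48411}{2 \left(- \frac{4022692}{95}\right)} = \frac{48411}{2} \left(- \frac{95}{4022692}\right) = - \frac{4599045}{8045384}$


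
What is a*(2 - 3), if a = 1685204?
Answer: -1685204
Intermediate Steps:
a*(2 - 3) = 1685204*(2 - 3) = 1685204*(-1) = -1685204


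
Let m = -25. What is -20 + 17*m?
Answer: -445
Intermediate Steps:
-20 + 17*m = -20 + 17*(-25) = -20 - 425 = -445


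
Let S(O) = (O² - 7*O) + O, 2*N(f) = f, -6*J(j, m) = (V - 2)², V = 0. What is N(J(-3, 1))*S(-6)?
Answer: -24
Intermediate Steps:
J(j, m) = -⅔ (J(j, m) = -(0 - 2)²/6 = -⅙*(-2)² = -⅙*4 = -⅔)
N(f) = f/2
S(O) = O² - 6*O
N(J(-3, 1))*S(-6) = ((½)*(-⅔))*(-6*(-6 - 6)) = -(-2)*(-12) = -⅓*72 = -24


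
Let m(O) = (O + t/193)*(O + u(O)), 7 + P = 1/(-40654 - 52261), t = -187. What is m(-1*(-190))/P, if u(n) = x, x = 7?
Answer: -222598045055/41842786 ≈ -5319.9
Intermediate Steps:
u(n) = 7
P = -650406/92915 (P = -7 + 1/(-40654 - 52261) = -7 + 1/(-92915) = -7 - 1/92915 = -650406/92915 ≈ -7.0000)
m(O) = (7 + O)*(-187/193 + O) (m(O) = (O - 187/193)*(O + 7) = (O - 187*1/193)*(7 + O) = (O - 187/193)*(7 + O) = (-187/193 + O)*(7 + O) = (7 + O)*(-187/193 + O))
m(-1*(-190))/P = (-1309/193 + (-1*(-190))**2 + 1164*(-1*(-190))/193)/(-650406/92915) = (-1309/193 + 190**2 + (1164/193)*190)*(-92915/650406) = (-1309/193 + 36100 + 221160/193)*(-92915/650406) = (7187151/193)*(-92915/650406) = -222598045055/41842786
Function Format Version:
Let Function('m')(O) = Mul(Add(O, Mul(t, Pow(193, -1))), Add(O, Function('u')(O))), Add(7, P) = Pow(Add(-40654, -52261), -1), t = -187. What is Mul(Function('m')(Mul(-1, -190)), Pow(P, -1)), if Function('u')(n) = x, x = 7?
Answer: Rational(-222598045055, 41842786) ≈ -5319.9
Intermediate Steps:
Function('u')(n) = 7
P = Rational(-650406, 92915) (P = Add(-7, Pow(Add(-40654, -52261), -1)) = Add(-7, Pow(-92915, -1)) = Add(-7, Rational(-1, 92915)) = Rational(-650406, 92915) ≈ -7.0000)
Function('m')(O) = Mul(Add(7, O), Add(Rational(-187, 193), O)) (Function('m')(O) = Mul(Add(O, Mul(-187, Pow(193, -1))), Add(O, 7)) = Mul(Add(O, Mul(-187, Rational(1, 193))), Add(7, O)) = Mul(Add(O, Rational(-187, 193)), Add(7, O)) = Mul(Add(Rational(-187, 193), O), Add(7, O)) = Mul(Add(7, O), Add(Rational(-187, 193), O)))
Mul(Function('m')(Mul(-1, -190)), Pow(P, -1)) = Mul(Add(Rational(-1309, 193), Pow(Mul(-1, -190), 2), Mul(Rational(1164, 193), Mul(-1, -190))), Pow(Rational(-650406, 92915), -1)) = Mul(Add(Rational(-1309, 193), Pow(190, 2), Mul(Rational(1164, 193), 190)), Rational(-92915, 650406)) = Mul(Add(Rational(-1309, 193), 36100, Rational(221160, 193)), Rational(-92915, 650406)) = Mul(Rational(7187151, 193), Rational(-92915, 650406)) = Rational(-222598045055, 41842786)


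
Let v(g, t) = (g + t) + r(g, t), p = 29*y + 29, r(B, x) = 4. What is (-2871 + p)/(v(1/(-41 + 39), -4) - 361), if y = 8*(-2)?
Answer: 2204/241 ≈ 9.1452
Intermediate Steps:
y = -16
p = -435 (p = 29*(-16) + 29 = -464 + 29 = -435)
v(g, t) = 4 + g + t (v(g, t) = (g + t) + 4 = 4 + g + t)
(-2871 + p)/(v(1/(-41 + 39), -4) - 361) = (-2871 - 435)/((4 + 1/(-41 + 39) - 4) - 361) = -3306/((4 + 1/(-2) - 4) - 361) = -3306/((4 - ½ - 4) - 361) = -3306/(-½ - 361) = -3306/(-723/2) = -3306*(-2/723) = 2204/241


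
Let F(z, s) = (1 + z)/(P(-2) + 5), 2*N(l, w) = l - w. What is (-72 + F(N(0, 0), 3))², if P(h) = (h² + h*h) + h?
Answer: 625681/121 ≈ 5170.9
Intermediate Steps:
P(h) = h + 2*h² (P(h) = (h² + h²) + h = 2*h² + h = h + 2*h²)
N(l, w) = l/2 - w/2 (N(l, w) = (l - w)/2 = l/2 - w/2)
F(z, s) = 1/11 + z/11 (F(z, s) = (1 + z)/(-2*(1 + 2*(-2)) + 5) = (1 + z)/(-2*(1 - 4) + 5) = (1 + z)/(-2*(-3) + 5) = (1 + z)/(6 + 5) = (1 + z)/11 = (1 + z)*(1/11) = 1/11 + z/11)
(-72 + F(N(0, 0), 3))² = (-72 + (1/11 + ((½)*0 - ½*0)/11))² = (-72 + (1/11 + (0 + 0)/11))² = (-72 + (1/11 + (1/11)*0))² = (-72 + (1/11 + 0))² = (-72 + 1/11)² = (-791/11)² = 625681/121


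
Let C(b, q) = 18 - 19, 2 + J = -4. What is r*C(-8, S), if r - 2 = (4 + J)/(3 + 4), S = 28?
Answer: -12/7 ≈ -1.7143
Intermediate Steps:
J = -6 (J = -2 - 4 = -6)
C(b, q) = -1
r = 12/7 (r = 2 + (4 - 6)/(3 + 4) = 2 - 2/7 = 12/7 ≈ 1.7143)
r*C(-8, S) = (12/7)*(-1) = -12/7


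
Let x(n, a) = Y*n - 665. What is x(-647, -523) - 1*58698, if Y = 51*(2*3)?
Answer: -257345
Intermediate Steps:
Y = 306 (Y = 51*6 = 306)
x(n, a) = -665 + 306*n (x(n, a) = 306*n - 665 = -665 + 306*n)
x(-647, -523) - 1*58698 = (-665 + 306*(-647)) - 1*58698 = (-665 - 197982) - 58698 = -198647 - 58698 = -257345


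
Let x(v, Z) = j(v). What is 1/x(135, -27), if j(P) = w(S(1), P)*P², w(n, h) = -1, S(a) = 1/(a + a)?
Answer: -1/18225 ≈ -5.4870e-5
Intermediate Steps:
S(a) = 1/(2*a)
j(P) = -P²
x(v, Z) = -v²
1/x(135, -27) = 1/(-1*135²) = 1/(-1*18225) = 1/(-18225) = -1/18225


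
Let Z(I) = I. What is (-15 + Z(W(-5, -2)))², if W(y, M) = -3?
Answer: 324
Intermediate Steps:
(-15 + Z(W(-5, -2)))² = (-15 - 3)² = (-18)² = 324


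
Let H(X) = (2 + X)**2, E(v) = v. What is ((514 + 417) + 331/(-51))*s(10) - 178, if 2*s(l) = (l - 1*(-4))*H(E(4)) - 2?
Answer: 11825572/51 ≈ 2.3187e+5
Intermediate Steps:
s(l) = 71 + 18*l (s(l) = ((l - 1*(-4))*(2 + 4)**2 - 2)/2 = ((l + 4)*6**2 - 2)/2 = ((4 + l)*36 - 2)/2 = ((144 + 36*l) - 2)/2 = (142 + 36*l)/2 = 71 + 18*l)
((514 + 417) + 331/(-51))*s(10) - 178 = ((514 + 417) + 331/(-51))*(71 + 18*10) - 178 = (931 + 331*(-1/51))*(71 + 180) - 178 = (931 - 331/51)*251 - 178 = (47150/51)*251 - 178 = 11834650/51 - 178 = 11825572/51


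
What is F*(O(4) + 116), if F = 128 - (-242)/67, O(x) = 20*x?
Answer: 1728328/67 ≈ 25796.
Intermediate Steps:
F = 8818/67 (F = 128 - (-242)/67 = 128 - 1*(-242/67) = 128 + 242/67 = 8818/67 ≈ 131.61)
F*(O(4) + 116) = 8818*(20*4 + 116)/67 = 8818*(80 + 116)/67 = (8818/67)*196 = 1728328/67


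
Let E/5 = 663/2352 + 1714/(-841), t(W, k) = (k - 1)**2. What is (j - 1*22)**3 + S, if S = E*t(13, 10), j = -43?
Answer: -181541301575/659344 ≈ -2.7534e+5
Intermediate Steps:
t(W, k) = (-1 + k)**2
E = -5789575/659344 (E = 5*(663/2352 + 1714/(-841)) = 5*(663*(1/2352) + 1714*(-1/841)) = 5*(221/784 - 1714/841) = 5*(-1157915/659344) = -5789575/659344 ≈ -8.7808)
S = -468955575/659344 (S = -5789575*(-1 + 10)**2/659344 = -5789575/659344*9**2 = -5789575/659344*81 = -468955575/659344 ≈ -711.25)
(j - 1*22)**3 + S = (-43 - 1*22)**3 - 468955575/659344 = (-43 - 22)**3 - 468955575/659344 = (-65)**3 - 468955575/659344 = -274625 - 468955575/659344 = -181541301575/659344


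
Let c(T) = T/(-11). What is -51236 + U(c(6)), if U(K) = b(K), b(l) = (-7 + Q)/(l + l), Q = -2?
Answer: -204911/4 ≈ -51228.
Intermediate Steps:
c(T) = -T/11 (c(T) = T*(-1/11) = -T/11)
b(l) = -9/(2*l) (b(l) = (-7 - 2)/(l + l) = -9*1/(2*l) = -9/(2*l))
U(K) = -9/(2*K)
-51236 + U(c(6)) = -51236 - 9/(2*((-1/11*6))) = -51236 - 9/(2*(-6/11)) = -51236 - 9/2*(-11/6) = -51236 + 33/4 = -204911/4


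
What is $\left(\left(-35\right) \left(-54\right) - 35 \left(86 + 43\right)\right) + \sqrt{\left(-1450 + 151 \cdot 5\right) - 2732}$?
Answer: $-2625 + i \sqrt{3427} \approx -2625.0 + 58.541 i$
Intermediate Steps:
$\left(\left(-35\right) \left(-54\right) - 35 \left(86 + 43\right)\right) + \sqrt{\left(-1450 + 151 \cdot 5\right) - 2732} = \left(1890 - 4515\right) + \sqrt{\left(-1450 + 755\right) - 2732} = \left(1890 - 4515\right) + \sqrt{-695 - 2732} = -2625 + \sqrt{-3427} = -2625 + i \sqrt{3427}$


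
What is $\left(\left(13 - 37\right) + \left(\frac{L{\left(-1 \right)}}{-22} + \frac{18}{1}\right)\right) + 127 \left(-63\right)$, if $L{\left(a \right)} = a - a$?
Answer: $-8007$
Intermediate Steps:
$L{\left(a \right)} = 0$
$\left(\left(13 - 37\right) + \left(\frac{L{\left(-1 \right)}}{-22} + \frac{18}{1}\right)\right) + 127 \left(-63\right) = \left(\left(13 - 37\right) + \left(\frac{0}{-22} + \frac{18}{1}\right)\right) + 127 \left(-63\right) = \left(-24 + \left(0 \left(- \frac{1}{22}\right) + 18 \cdot 1\right)\right) - 8001 = \left(-24 + \left(0 + 18\right)\right) - 8001 = \left(-24 + 18\right) - 8001 = -6 - 8001 = -8007$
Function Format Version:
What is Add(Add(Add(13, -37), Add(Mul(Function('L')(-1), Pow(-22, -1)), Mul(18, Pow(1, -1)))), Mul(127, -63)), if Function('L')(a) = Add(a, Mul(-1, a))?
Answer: -8007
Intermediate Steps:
Function('L')(a) = 0
Add(Add(Add(13, -37), Add(Mul(Function('L')(-1), Pow(-22, -1)), Mul(18, Pow(1, -1)))), Mul(127, -63)) = Add(Add(Add(13, -37), Add(Mul(0, Pow(-22, -1)), Mul(18, Pow(1, -1)))), Mul(127, -63)) = Add(Add(-24, Add(Mul(0, Rational(-1, 22)), Mul(18, 1))), -8001) = Add(Add(-24, Add(0, 18)), -8001) = Add(Add(-24, 18), -8001) = Add(-6, -8001) = -8007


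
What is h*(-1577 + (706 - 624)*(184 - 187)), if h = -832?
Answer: 1516736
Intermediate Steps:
h*(-1577 + (706 - 624)*(184 - 187)) = -832*(-1577 + (706 - 624)*(184 - 187)) = -832*(-1577 + 82*(-3)) = -832*(-1577 - 246) = -832*(-1823) = 1516736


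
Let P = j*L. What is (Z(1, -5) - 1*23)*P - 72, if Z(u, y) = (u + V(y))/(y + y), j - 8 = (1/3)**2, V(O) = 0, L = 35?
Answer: -39779/6 ≈ -6629.8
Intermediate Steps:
j = 73/9 (j = 8 + (1/3)**2 = 8 + 1/9 = 73/9 ≈ 8.1111)
Z(u, y) = u/(2*y) (Z(u, y) = (u + 0)/(y + y) = u/((2*y)) = u*(1/(2*y)) = u/(2*y))
P = 2555/9 (P = (73/9)*35 = 2555/9 ≈ 283.89)
(Z(1, -5) - 1*23)*P - 72 = ((1/2)*1/(-5) - 1*23)*(2555/9) - 72 = ((1/2)*1*(-1/5) - 23)*(2555/9) - 72 = (-1/10 - 23)*(2555/9) - 72 = -231/10*2555/9 - 72 = -39347/6 - 72 = -39779/6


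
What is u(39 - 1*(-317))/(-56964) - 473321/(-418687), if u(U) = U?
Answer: 6703301218/5962521567 ≈ 1.1242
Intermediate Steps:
u(39 - 1*(-317))/(-56964) - 473321/(-418687) = (39 - 1*(-317))/(-56964) - 473321/(-418687) = (39 + 317)*(-1/56964) - 473321*(-1/418687) = 356*(-1/56964) + 473321/418687 = -89/14241 + 473321/418687 = 6703301218/5962521567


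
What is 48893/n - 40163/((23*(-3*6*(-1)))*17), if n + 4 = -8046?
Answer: -7254577/615825 ≈ -11.780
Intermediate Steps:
n = -8050 (n = -4 - 8046 = -8050)
48893/n - 40163/((23*(-3*6*(-1)))*17) = 48893/(-8050) - 40163/((23*(-3*6*(-1)))*17) = 48893*(-1/8050) - 40163/((23*(-18*(-1)))*17) = -48893/8050 - 40163/((23*18)*17) = -48893/8050 - 40163/(414*17) = -48893/8050 - 40163/7038 = -7254577/615825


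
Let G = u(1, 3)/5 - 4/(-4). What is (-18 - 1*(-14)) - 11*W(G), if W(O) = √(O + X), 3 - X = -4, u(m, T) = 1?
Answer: -4 - 11*√205/5 ≈ -35.499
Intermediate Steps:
X = 7 (X = 3 - 1*(-4) = 3 + 4 = 7)
G = 6/5 (G = 1/5 - 4/(-4) = 1*(⅕) - 4*(-¼) = ⅕ + 1 = 6/5 ≈ 1.2000)
W(O) = √(7 + O) (W(O) = √(O + 7) = √(7 + O))
(-18 - 1*(-14)) - 11*W(G) = (-18 - 1*(-14)) - 11*√(7 + 6/5) = (-18 + 14) - 11*√205/5 = -4 - 11*√205/5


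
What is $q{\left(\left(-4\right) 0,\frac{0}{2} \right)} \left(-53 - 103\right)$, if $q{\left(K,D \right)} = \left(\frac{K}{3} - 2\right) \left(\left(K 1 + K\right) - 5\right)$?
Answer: $-1560$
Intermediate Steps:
$q{\left(K,D \right)} = \left(-5 + 2 K\right) \left(-2 + \frac{K}{3}\right)$ ($q{\left(K,D \right)} = \left(K \frac{1}{3} - 2\right) \left(\left(K + K\right) - 5\right) = \left(\frac{K}{3} - 2\right) \left(2 K - 5\right) = \left(-2 + \frac{K}{3}\right) \left(-5 + 2 K\right) = \left(-5 + 2 K\right) \left(-2 + \frac{K}{3}\right)$)
$q{\left(\left(-4\right) 0,\frac{0}{2} \right)} \left(-53 - 103\right) = \left(10 - \frac{17 \left(\left(-4\right) 0\right)}{3} + \frac{2 \left(\left(-4\right) 0\right)^{2}}{3}\right) \left(-53 - 103\right) = \left(10 - 0 + \frac{2 \cdot 0^{2}}{3}\right) \left(-156\right) = \left(10 + 0 + \frac{2}{3} \cdot 0\right) \left(-156\right) = \left(10 + 0 + 0\right) \left(-156\right) = 10 \left(-156\right) = -1560$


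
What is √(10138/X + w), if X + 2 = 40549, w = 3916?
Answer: √6438546927930/40547 ≈ 62.580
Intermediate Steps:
X = 40547 (X = -2 + 40549 = 40547)
√(10138/X + w) = √(10138/40547 + 3916) = √(158792190/40547) = √6438546927930/40547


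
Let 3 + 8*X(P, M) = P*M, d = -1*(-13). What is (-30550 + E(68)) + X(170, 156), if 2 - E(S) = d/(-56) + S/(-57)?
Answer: -10865548/399 ≈ -27232.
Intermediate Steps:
d = 13
X(P, M) = -3/8 + M*P/8 (X(P, M) = -3/8 + (P*M)/8 = -3/8 + (M*P)/8 = -3/8 + M*P/8)
E(S) = 125/56 + S/57 (E(S) = 2 - (13/(-56) + S/(-57)) = 2 - (13*(-1/56) + S*(-1/57)) = 2 - (-13/56 - S/57) = 2 + (13/56 + S/57) = 125/56 + S/57)
(-30550 + E(68)) + X(170, 156) = (-30550 + (125/56 + (1/57)*68)) + (-3/8 + (1/8)*156*170) = (-30550 + (125/56 + 68/57)) + (-3/8 + 3315) = (-30550 + 10933/3192) + 26517/8 = -97504667/3192 + 26517/8 = -10865548/399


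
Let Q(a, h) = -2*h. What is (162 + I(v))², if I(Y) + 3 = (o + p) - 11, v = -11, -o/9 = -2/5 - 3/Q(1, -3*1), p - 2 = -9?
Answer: 2223081/100 ≈ 22231.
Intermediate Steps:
p = -7 (p = 2 - 9 = -7)
o = 81/10 (o = -9*(-2/5 - 3/((-(-6)))) = -9*(-2*⅕ - 3/((-2*(-3)))) = -9*(-⅖ - 3/6) = -9*(-⅖ - 3*⅙) = -9*(-⅖ - ½) = -9*(-9/10) = 81/10 ≈ 8.1000)
I(Y) = -129/10 (I(Y) = -3 + ((81/10 - 7) - 11) = -3 + (11/10 - 11) = -3 - 99/10 = -129/10)
(162 + I(v))² = (162 - 129/10)² = (1491/10)² = 2223081/100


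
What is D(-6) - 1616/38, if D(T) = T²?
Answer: -124/19 ≈ -6.5263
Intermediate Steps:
D(-6) - 1616/38 = (-6)² - 1616/38 = 36 - 1616/38 = 36 - 101*8/19 = 36 - 808/19 = -124/19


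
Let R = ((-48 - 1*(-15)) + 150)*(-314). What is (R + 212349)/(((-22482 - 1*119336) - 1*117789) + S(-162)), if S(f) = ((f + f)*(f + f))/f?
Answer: -175611/260255 ≈ -0.67476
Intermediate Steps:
S(f) = 4*f (S(f) = ((2*f)*(2*f))/f = (4*f²)/f = 4*f)
R = -36738 (R = ((-48 + 15) + 150)*(-314) = (-33 + 150)*(-314) = 117*(-314) = -36738)
(R + 212349)/(((-22482 - 1*119336) - 1*117789) + S(-162)) = (-36738 + 212349)/(((-22482 - 1*119336) - 1*117789) + 4*(-162)) = 175611/(((-22482 - 119336) - 117789) - 648) = 175611/((-141818 - 117789) - 648) = 175611/(-259607 - 648) = 175611/(-260255) = 175611*(-1/260255) = -175611/260255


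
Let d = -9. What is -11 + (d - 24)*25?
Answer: -836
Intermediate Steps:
-11 + (d - 24)*25 = -11 + (-9 - 24)*25 = -11 - 33*25 = -11 - 825 = -836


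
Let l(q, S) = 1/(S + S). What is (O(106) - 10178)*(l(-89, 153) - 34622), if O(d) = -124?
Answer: 1070027431/3 ≈ 3.5668e+8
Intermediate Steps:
l(q, S) = 1/(2*S)
(O(106) - 10178)*(l(-89, 153) - 34622) = (-124 - 10178)*((½)/153 - 34622) = -10302*((½)*(1/153) - 34622) = -10302*(1/306 - 34622) = -10302*(-10594331/306) = 1070027431/3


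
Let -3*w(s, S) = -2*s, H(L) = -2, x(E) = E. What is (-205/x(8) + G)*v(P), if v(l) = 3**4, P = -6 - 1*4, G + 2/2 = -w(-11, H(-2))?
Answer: -12501/8 ≈ -1562.6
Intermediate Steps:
w(s, S) = 2*s/3 (w(s, S) = -(-2)*s/3 = 2*s/3)
G = 19/3 (G = -1 - 2*(-11)/3 = -1 - 1*(-22/3) = -1 + 22/3 = 19/3 ≈ 6.3333)
P = -10 (P = -6 - 4 = -10)
v(l) = 81
(-205/x(8) + G)*v(P) = (-205/8 + 19/3)*81 = -463/24*81 = -12501/8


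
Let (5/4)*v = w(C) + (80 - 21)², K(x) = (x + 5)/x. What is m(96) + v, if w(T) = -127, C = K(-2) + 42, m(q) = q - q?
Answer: 13416/5 ≈ 2683.2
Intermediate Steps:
K(x) = (5 + x)/x
m(q) = 0
C = 81/2 (C = (5 - 2)/(-2) + 42 = -½*3 + 42 = -3/2 + 42 = 81/2 ≈ 40.500)
v = 13416/5 (v = 4*(-127 + (80 - 21)²)/5 = 4*(-127 + 59²)/5 = 4*(-127 + 3481)/5 = (⅘)*3354 = 13416/5 ≈ 2683.2)
m(96) + v = 0 + 13416/5 = 13416/5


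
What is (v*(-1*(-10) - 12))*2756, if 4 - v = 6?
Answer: 11024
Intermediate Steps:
v = -2 (v = 4 - 1*6 = 4 - 6 = -2)
(v*(-1*(-10) - 12))*2756 = -2*(-1*(-10) - 12)*2756 = -2*(10 - 12)*2756 = -2*(-2)*2756 = 4*2756 = 11024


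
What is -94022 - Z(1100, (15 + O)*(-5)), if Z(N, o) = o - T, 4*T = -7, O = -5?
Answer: -375895/4 ≈ -93974.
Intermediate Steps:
T = -7/4 (T = (¼)*(-7) = -7/4 ≈ -1.7500)
Z(N, o) = 7/4 + o (Z(N, o) = o - 1*(-7/4) = o + 7/4 = 7/4 + o)
-94022 - Z(1100, (15 + O)*(-5)) = -94022 - (7/4 + (15 - 5)*(-5)) = -94022 - (7/4 + 10*(-5)) = -94022 - (7/4 - 50) = -94022 - 1*(-193/4) = -94022 + 193/4 = -375895/4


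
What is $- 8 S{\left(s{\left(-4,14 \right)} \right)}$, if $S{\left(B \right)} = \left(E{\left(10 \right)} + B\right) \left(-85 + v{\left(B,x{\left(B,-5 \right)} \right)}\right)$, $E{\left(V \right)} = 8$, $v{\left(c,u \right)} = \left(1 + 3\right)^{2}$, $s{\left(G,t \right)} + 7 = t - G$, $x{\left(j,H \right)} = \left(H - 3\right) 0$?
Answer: $10488$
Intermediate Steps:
$x{\left(j,H \right)} = 0$ ($x{\left(j,H \right)} = \left(-3 + H\right) 0 = 0$)
$s{\left(G,t \right)} = -7 + t - G$ ($s{\left(G,t \right)} = -7 - \left(G - t\right) = -7 + t - G$)
$v{\left(c,u \right)} = 16$ ($v{\left(c,u \right)} = 4^{2} = 16$)
$S{\left(B \right)} = -552 - 69 B$ ($S{\left(B \right)} = \left(8 + B\right) \left(-85 + 16\right) = \left(8 + B\right) \left(-69\right) = -552 - 69 B$)
$- 8 S{\left(s{\left(-4,14 \right)} \right)} = - 8 \left(-552 - 69 \left(-7 + 14 - -4\right)\right) = - 8 \left(-552 - 69 \left(-7 + 14 + 4\right)\right) = - 8 \left(-552 - 759\right) = \left(-8\right) \left(-1311\right) = 10488$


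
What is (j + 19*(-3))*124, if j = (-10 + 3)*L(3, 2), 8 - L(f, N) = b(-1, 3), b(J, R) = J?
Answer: -14880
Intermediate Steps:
L(f, N) = 9 (L(f, N) = 8 - 1*(-1) = 8 + 1 = 9)
j = -63 (j = (-10 + 3)*9 = -7*9 = -63)
(j + 19*(-3))*124 = (-63 + 19*(-3))*124 = (-63 - 57)*124 = -120*124 = -14880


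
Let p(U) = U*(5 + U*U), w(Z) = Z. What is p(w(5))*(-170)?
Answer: -25500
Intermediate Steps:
p(U) = U*(5 + U**2)
p(w(5))*(-170) = (5*(5 + 5**2))*(-170) = (5*(5 + 25))*(-170) = (5*30)*(-170) = 150*(-170) = -25500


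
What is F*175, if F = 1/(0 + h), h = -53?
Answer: -175/53 ≈ -3.3019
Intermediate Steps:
F = -1/53 (F = 1/(0 - 53) = 1/(-53) = -1/53 ≈ -0.018868)
F*175 = -1/53*175 = -175/53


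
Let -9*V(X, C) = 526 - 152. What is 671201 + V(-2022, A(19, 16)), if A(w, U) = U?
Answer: 6040435/9 ≈ 6.7116e+5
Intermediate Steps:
V(X, C) = -374/9 (V(X, C) = -(526 - 152)/9 = -⅑*374 = -374/9)
671201 + V(-2022, A(19, 16)) = 671201 - 374/9 = 6040435/9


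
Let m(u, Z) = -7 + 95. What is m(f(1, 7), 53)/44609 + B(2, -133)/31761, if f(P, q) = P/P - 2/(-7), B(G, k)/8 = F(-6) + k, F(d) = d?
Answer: -46810240/1416826449 ≈ -0.033039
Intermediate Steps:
B(G, k) = -48 + 8*k (B(G, k) = 8*(-6 + k) = -48 + 8*k)
f(P, q) = 9/7 (f(P, q) = 1 - 2*(-⅐) = 1 + 2/7 = 9/7)
m(u, Z) = 88
m(f(1, 7), 53)/44609 + B(2, -133)/31761 = 88/44609 + (-48 + 8*(-133))/31761 = 88*(1/44609) + (-48 - 1064)*(1/31761) = 88/44609 - 1112*1/31761 = 88/44609 - 1112/31761 = -46810240/1416826449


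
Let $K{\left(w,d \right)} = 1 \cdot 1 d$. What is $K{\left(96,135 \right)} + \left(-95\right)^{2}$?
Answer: $9160$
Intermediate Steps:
$K{\left(w,d \right)} = d$ ($K{\left(w,d \right)} = 1 d = d$)
$K{\left(96,135 \right)} + \left(-95\right)^{2} = 135 + \left(-95\right)^{2} = 135 + 9025 = 9160$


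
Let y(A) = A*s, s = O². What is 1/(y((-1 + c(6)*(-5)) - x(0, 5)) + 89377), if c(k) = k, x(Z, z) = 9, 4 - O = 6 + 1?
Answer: 1/89017 ≈ 1.1234e-5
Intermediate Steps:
O = -3 (O = 4 - (6 + 1) = 4 - 1*7 = 4 - 7 = -3)
s = 9 (s = (-3)² = 9)
y(A) = 9*A (y(A) = A*9 = 9*A)
1/(y((-1 + c(6)*(-5)) - x(0, 5)) + 89377) = 1/(9*((-1 + 6*(-5)) - 1*9) + 89377) = 1/(9*((-1 - 30) - 9) + 89377) = 1/(9*(-31 - 9) + 89377) = 1/(9*(-40) + 89377) = 1/(-360 + 89377) = 1/89017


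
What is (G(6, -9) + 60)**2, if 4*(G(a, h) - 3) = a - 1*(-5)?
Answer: 69169/16 ≈ 4323.1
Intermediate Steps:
G(a, h) = 17/4 + a/4 (G(a, h) = 3 + (a - 1*(-5))/4 = 3 + (a + 5)/4 = 3 + (5 + a)/4 = 3 + (5/4 + a/4) = 17/4 + a/4)
(G(6, -9) + 60)**2 = ((17/4 + (1/4)*6) + 60)**2 = ((17/4 + 3/2) + 60)**2 = (23/4 + 60)**2 = (263/4)**2 = 69169/16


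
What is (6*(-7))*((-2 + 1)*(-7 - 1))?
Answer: -336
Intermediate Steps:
(6*(-7))*((-2 + 1)*(-7 - 1)) = -(-42)*(-8) = -42*8 = -336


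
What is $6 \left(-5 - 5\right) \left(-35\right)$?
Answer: $2100$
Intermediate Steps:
$6 \left(-5 - 5\right) \left(-35\right) = 6 \left(-10\right) \left(-35\right) = \left(-60\right) \left(-35\right) = 2100$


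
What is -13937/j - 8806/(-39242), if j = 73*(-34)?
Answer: 40626589/6957046 ≈ 5.8396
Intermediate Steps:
j = -2482
-13937/j - 8806/(-39242) = -13937/(-2482) - 8806/(-39242) = -13937*(-1/2482) - 8806*(-1/39242) = 13937/2482 + 629/2803 = 40626589/6957046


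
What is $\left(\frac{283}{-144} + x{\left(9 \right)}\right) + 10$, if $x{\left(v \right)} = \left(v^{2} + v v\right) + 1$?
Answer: $\frac{24629}{144} \approx 171.03$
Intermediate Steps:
$x{\left(v \right)} = 1 + 2 v^{2}$ ($x{\left(v \right)} = \left(v^{2} + v^{2}\right) + 1 = 2 v^{2} + 1 = 1 + 2 v^{2}$)
$\left(\frac{283}{-144} + x{\left(9 \right)}\right) + 10 = \left(\frac{283}{-144} + \left(1 + 2 \cdot 9^{2}\right)\right) + 10 = \left(283 \left(- \frac{1}{144}\right) + \left(1 + 2 \cdot 81\right)\right) + 10 = \left(- \frac{283}{144} + \left(1 + 162\right)\right) + 10 = \left(- \frac{283}{144} + 163\right) + 10 = \frac{23189}{144} + 10 = \frac{24629}{144}$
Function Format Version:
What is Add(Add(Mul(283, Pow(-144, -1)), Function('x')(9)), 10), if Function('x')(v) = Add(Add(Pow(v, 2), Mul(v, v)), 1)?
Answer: Rational(24629, 144) ≈ 171.03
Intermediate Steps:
Function('x')(v) = Add(1, Mul(2, Pow(v, 2))) (Function('x')(v) = Add(Add(Pow(v, 2), Pow(v, 2)), 1) = Add(Mul(2, Pow(v, 2)), 1) = Add(1, Mul(2, Pow(v, 2))))
Add(Add(Mul(283, Pow(-144, -1)), Function('x')(9)), 10) = Add(Add(Mul(283, Pow(-144, -1)), Add(1, Mul(2, Pow(9, 2)))), 10) = Add(Add(Mul(283, Rational(-1, 144)), Add(1, Mul(2, 81))), 10) = Add(Add(Rational(-283, 144), Add(1, 162)), 10) = Add(Add(Rational(-283, 144), 163), 10) = Add(Rational(23189, 144), 10) = Rational(24629, 144)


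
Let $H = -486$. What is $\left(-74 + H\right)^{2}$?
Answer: $313600$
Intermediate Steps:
$\left(-74 + H\right)^{2} = \left(-74 - 486\right)^{2} = \left(-560\right)^{2} = 313600$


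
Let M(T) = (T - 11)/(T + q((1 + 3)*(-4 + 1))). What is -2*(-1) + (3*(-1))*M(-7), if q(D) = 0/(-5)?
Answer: -40/7 ≈ -5.7143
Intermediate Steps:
q(D) = 0 (q(D) = 0*(-⅕) = 0)
M(T) = (-11 + T)/T (M(T) = (T - 11)/(T + 0) = (-11 + T)/T)
-2*(-1) + (3*(-1))*M(-7) = -2*(-1) + (3*(-1))*((-11 - 7)/(-7)) = 2 - (-3)*(-18)/7 = 2 - 3*18/7 = 2 - 54/7 = -40/7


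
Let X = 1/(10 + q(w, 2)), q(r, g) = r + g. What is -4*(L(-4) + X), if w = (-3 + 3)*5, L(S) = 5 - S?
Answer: -109/3 ≈ -36.333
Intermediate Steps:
w = 0 (w = 0*5 = 0)
q(r, g) = g + r
X = 1/12 (X = 1/(10 + (2 + 0)) = 1/(10 + 2) = 1/12 ≈ 0.083333)
-4*(L(-4) + X) = -4*((5 - 1*(-4)) + 1/12) = -4*((5 + 4) + 1/12) = -4*(9 + 1/12) = -4*109/12 = -109/3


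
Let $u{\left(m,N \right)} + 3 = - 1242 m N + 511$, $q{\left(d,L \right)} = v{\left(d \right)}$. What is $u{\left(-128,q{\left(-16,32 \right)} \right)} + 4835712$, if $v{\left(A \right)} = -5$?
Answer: $4041340$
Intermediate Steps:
$q{\left(d,L \right)} = -5$
$u{\left(m,N \right)} = 508 - 1242 N m$ ($u{\left(m,N \right)} = -3 + \left(- 1242 m N + 511\right) = -3 - \left(-511 + 1242 N m\right) = 508 - 1242 N m$)
$u{\left(-128,q{\left(-16,32 \right)} \right)} + 4835712 = \left(508 - \left(-6210\right) \left(-128\right)\right) + 4835712 = \left(508 - 794880\right) + 4835712 = -794372 + 4835712 = 4041340$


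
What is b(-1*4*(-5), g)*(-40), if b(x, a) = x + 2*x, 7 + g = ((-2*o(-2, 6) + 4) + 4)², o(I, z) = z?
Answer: -2400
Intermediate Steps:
g = 9 (g = -7 + ((-2*6 + 4) + 4)² = -7 + ((-12 + 4) + 4)² = -7 + (-8 + 4)² = -7 + (-4)² = -7 + 16 = 9)
b(x, a) = 3*x
b(-1*4*(-5), g)*(-40) = (3*(-1*4*(-5)))*(-40) = (3*(-4*(-5)))*(-40) = (3*20)*(-40) = 60*(-40) = -2400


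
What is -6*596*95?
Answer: -339720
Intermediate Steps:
-6*596*95 = -3576*95 = -339720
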